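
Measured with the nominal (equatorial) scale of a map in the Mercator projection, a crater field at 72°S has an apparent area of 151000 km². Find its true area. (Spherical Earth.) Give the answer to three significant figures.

14400 km²

The Mercator projection is conformal; its linear scale factor is the same in every direction and equals sec φ = 1/cos φ.
Areal scale = k² = sec²φ = 1/cos²(72°) = 1/0.3090² = 10.47.
True area = apparent / (areal scale) = 151000 / 10.47 ≈ 14400 km².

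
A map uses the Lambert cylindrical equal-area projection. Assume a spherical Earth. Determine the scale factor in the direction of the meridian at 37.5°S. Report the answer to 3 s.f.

0.793

The Lambert cylindrical equal-area projection is the cylindrical equal-area projection with its standard parallel at the equator (φ₀ = 0). For cylindrical equal-area with standard parallel φ₀, h = cos φ / cos φ₀ and k = cos φ₀ / cos φ, so h·k = 1.
h = cos 37.5° / cos 0° = 0.7934/1.000 = 0.7934.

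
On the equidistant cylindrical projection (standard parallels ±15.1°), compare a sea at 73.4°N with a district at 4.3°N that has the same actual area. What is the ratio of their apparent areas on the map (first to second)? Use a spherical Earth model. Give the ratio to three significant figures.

With standard parallel φ₀ = 15.1°, the equirectangular projection gives x = Rλ cos φ₀, y = Rφ, so h = 1 and k = cos 15.1° / cos φ.
Areal scale at 73.4°: h·k = 1.000 × 3.379 = 3.379.
Areal scale at 4.3°: h·k = 1.000 × 0.9682 = 0.9682.
Ratio = 3.379/0.9682 ≈ 3.49.

3.49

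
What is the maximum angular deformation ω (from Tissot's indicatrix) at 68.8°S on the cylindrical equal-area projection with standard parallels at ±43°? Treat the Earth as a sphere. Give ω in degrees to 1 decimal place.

74.8°

A cylindrical equal-area projection with standard parallel φ₀ has meridian scale h = cos φ / cos φ₀ and parallel scale k = cos φ₀ / cos φ (so areas are preserved, h·k = 1).
At 68.8°: h = 0.4945, k = 2.022; principal scales a = 2.022, b = 0.4945.
sin(ω/2) = (a − b)/(a + b) = 1.528/2.517 = 0.6071, so ω = 2 arcsin(0.6071) ≈ 74.8°.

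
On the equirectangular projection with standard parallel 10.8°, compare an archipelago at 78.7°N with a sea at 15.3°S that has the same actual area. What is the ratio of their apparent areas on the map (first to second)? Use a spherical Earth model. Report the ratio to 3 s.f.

4.92

The equidistant cylindrical projection with φ₀ = 10.8° has h = 1 (meridians true) and k = cos φ₀ / cos φ along parallels.
Areal scale at 78.7°: h·k = 1.000 × 5.013 = 5.013.
Areal scale at 15.3°: h·k = 1.000 × 1.018 = 1.018.
Ratio = 5.013/1.018 ≈ 4.92.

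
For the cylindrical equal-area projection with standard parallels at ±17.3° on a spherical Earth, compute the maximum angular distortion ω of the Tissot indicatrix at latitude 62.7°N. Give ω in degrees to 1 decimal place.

77.4°

A cylindrical equal-area projection with standard parallel φ₀ has meridian scale h = cos φ / cos φ₀ and parallel scale k = cos φ₀ / cos φ (so areas are preserved, h·k = 1).
At 62.7°: h = 0.4804, k = 2.082; principal scales a = 2.082, b = 0.4804.
sin(ω/2) = (a − b)/(a + b) = 1.601/2.562 = 0.6250, so ω = 2 arcsin(0.6250) ≈ 77.4°.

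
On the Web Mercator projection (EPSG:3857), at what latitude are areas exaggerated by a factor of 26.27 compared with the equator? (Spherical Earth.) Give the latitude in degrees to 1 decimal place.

78.7°

Mercator areal scale is sec²φ.
sec²φ = 26.27  ⇒  cos²φ = 0.03807  ⇒  cos φ = 0.1951.
φ = arccos(0.1951) ≈ 78.7°.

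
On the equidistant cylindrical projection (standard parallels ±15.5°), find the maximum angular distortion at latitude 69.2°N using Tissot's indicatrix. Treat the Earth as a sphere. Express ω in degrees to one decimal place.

55.0°

The equidistant cylindrical projection with φ₀ = 15.5° has h = 1 (meridians true) and k = cos φ₀ / cos φ along parallels.
At 69.2°: h = 1.000, k = 2.714; principal scales a = 2.714, b = 1.000.
sin(ω/2) = (a − b)/(a + b) = 1.714/3.714 = 0.4614, so ω = 2 arcsin(0.4614) ≈ 55.0°.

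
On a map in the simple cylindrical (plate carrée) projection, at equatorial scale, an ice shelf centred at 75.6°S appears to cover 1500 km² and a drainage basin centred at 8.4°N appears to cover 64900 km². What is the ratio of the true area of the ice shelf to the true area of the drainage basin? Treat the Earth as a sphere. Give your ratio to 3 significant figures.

On the plate carrée, areal scale = h·k = 1 × sec φ, so true area = apparent × cos φ.
True area of ice shelf: 1500 × cos(75.6°) = 1500 × 0.2487 = 373.0 km².
True area of drainage basin: 64900 × cos(8.4°) = 64900 × 0.9893 = 64200 km².
Ratio = 373.0 / 64200 ≈ 0.00581.

0.00581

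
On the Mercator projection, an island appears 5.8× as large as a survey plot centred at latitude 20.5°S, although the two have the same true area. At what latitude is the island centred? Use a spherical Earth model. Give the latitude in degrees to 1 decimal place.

67.1°

Mercator areal scale is sec²φ, so apparent-area ratio = sec²φ₁ / sec²φ₂ = cos²φ₂ / cos²φ₁.
cos²φ₂ / cos²φ₁ = 5.8  ⇒  cos φ₁ = cos 20.5° / √5.8 = 0.9367/2.408 = 0.3889.
φ₁ = arccos(0.3889) ≈ 67.1°.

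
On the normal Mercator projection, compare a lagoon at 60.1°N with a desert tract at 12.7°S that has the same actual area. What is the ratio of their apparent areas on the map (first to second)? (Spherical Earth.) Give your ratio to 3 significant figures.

3.83

On Mercator, area is exaggerated by sec²φ = 1/cos²φ.
At 60.1°: sec²(60.1°) = 1/0.4985² = 4.024.
At 12.7°: sec²(12.7°) = 1/0.9755² = 1.051.
Ratio = 4.024/1.051 = cos²(12.7°)/cos²(60.1°) ≈ 3.83.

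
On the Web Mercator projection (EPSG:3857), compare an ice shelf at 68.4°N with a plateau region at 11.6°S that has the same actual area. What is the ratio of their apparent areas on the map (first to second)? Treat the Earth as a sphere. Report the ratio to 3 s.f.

7.08

On Mercator, area is exaggerated by sec²φ = 1/cos²φ.
At 68.4°: sec²(68.4°) = 1/0.3681² = 7.379.
At 11.6°: sec²(11.6°) = 1/0.9796² = 1.042.
Ratio = 7.379/1.042 = cos²(11.6°)/cos²(68.4°) ≈ 7.08.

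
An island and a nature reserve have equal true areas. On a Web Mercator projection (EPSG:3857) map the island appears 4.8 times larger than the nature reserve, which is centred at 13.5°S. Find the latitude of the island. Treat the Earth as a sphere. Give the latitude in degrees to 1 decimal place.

63.7°

On Mercator, (apparent₁)/(apparent₂) = sec²φ₁ / sec²φ₂ when true areas are equal.
cos²φ₂ / cos²φ₁ = 4.8  ⇒  cos φ₁ = cos 13.5° / √4.8 = 0.9724/2.191 = 0.4438.
φ₁ = arccos(0.4438) ≈ 63.7°.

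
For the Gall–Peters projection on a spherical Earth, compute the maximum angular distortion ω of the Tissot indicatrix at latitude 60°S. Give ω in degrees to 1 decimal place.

The Gall–Peters projection is cylindrical equal-area with φ₀ = 45°. A cylindrical equal-area projection with standard parallel φ₀ has meridian scale h = cos φ / cos φ₀ and parallel scale k = cos φ₀ / cos φ (so areas are preserved, h·k = 1).
At 60°: h = 0.7071, k = 1.414; principal scales a = 1.414, b = 0.7071.
sin(ω/2) = (a − b)/(a + b) = 0.7071/2.121 = 0.3333, so ω = 2 arcsin(0.3333) ≈ 38.9°.

38.9°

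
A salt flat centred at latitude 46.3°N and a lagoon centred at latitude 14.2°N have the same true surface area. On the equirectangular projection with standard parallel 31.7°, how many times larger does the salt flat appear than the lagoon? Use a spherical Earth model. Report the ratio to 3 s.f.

In the equirectangular projection with standard parallel φ₀ = 31.7° (x = Rλ cos φ₀, y = Rφ), meridians are true-scale (h = 1) and the parallel scale is k = cos φ₀ / cos φ.
Areal scale at 46.3°: h·k = 1.000 × 1.231 = 1.231.
Areal scale at 14.2°: h·k = 1.000 × 0.8776 = 0.8776.
Ratio = 1.231/0.8776 ≈ 1.40.

1.40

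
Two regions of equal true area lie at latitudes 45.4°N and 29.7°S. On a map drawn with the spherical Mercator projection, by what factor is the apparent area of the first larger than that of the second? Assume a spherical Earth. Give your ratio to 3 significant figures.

Mercator is conformal with k = sec φ, so areal scale = k² = sec²φ.
At 45.4°: sec²(45.4°) = 1/0.7022² = 2.028.
At 29.7°: sec²(29.7°) = 1/0.8686² = 1.325.
Ratio = 2.028/1.325 = cos²(29.7°)/cos²(45.4°) ≈ 1.53.

1.53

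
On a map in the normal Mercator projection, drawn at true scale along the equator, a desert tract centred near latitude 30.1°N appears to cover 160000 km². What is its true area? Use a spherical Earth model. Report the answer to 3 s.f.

The Mercator projection is conformal; its linear scale factor is the same in every direction and equals sec φ = 1/cos φ.
Areal scale = k² = sec²φ = 1/cos²(30.1°) = 1/0.8652² = 1.336.
True area = apparent / (areal scale) = 160000 / 1.336 ≈ 120000 km².

120000 km²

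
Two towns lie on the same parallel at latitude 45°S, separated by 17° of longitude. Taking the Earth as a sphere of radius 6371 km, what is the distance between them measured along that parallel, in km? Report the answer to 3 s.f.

1340 km

Arc length along a parallel = R cos φ · Δλ (with Δλ in radians).
= 6371 × cos 45° × (17° × π/180) = 6371 × 0.7071 × 0.2967 ≈ 1340 km.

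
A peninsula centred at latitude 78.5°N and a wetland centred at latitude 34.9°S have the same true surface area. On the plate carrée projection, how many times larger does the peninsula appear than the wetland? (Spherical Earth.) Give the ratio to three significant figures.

For the equirectangular projection with φ₀ = 0 (plate carrée), h = 1 along meridians and k = sec φ along parallels.
Areal scale at 78.5°: h·k = 1.000 × 5.016 = 5.016.
Areal scale at 34.9°: h·k = 1.000 × 1.219 = 1.219.
Ratio = 5.016/1.219 ≈ 4.11.

4.11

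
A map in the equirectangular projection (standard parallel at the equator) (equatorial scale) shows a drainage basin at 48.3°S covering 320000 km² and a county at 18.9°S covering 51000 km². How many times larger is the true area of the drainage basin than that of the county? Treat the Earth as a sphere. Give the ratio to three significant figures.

Plate carrée has h = 1 and k = sec φ, giving areal scale sec φ; true area = (apparent area) · cos φ.
True area of drainage basin: 320000 × cos(48.3°) = 320000 × 0.6652 = 212900 km².
True area of county: 51000 × cos(18.9°) = 51000 × 0.9461 = 48250 km².
Ratio = 212900 / 48250 ≈ 4.41.

4.41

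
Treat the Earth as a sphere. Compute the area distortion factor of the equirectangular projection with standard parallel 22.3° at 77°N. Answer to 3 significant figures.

4.11

The equidistant cylindrical projection with φ₀ = 22.3° has h = 1 (meridians true) and k = cos φ₀ / cos φ along parallels.
Areal scale = h·k = 1 × cos φ₀ / cos φ; at 77°, h = 1.000, k = 4.113, so h·k = 4.113.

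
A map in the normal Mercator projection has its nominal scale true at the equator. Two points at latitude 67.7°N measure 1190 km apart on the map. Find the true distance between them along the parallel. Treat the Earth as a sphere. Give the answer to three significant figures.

Mercator is conformal, so the point scale is isotropic: h = k = sec φ = 1/cos φ.
Along the parallel at 67.7°, map distances are exaggerated by k = sec 67.7° = 2.635.
True distance = 1190 / 2.635 = 1190 × cos 67.7° ≈ 452 km.

452 km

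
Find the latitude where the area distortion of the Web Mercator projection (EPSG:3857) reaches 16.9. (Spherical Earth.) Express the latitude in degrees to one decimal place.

75.9°

Mercator areal scale is sec²φ.
sec²φ = 16.9  ⇒  cos²φ = 0.05917  ⇒  cos φ = 0.2433.
φ = arccos(0.2433) ≈ 75.9°.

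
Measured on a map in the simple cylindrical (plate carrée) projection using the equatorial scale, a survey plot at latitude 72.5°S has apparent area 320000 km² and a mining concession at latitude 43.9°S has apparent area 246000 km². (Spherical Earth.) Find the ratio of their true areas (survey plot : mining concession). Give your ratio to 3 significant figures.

Plate carrée has h = 1 and k = sec φ, giving areal scale sec φ; true area = (apparent area) · cos φ.
True area of survey plot: 320000 × cos(72.5°) = 320000 × 0.3007 = 96230 km².
True area of mining concession: 246000 × cos(43.9°) = 246000 × 0.7206 = 177300 km².
Ratio = 96230 / 177300 ≈ 0.543.

0.543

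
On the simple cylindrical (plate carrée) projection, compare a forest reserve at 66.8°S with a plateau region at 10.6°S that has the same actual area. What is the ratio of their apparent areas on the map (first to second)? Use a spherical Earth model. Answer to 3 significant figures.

2.50

In the plate carrée (x = Rλ, y = Rφ), meridians are true-scale (h = 1) and parallels are stretched by k = sec φ.
Areal scale at 66.8°: h·k = 1.000 × 2.538 = 2.538.
Areal scale at 10.6°: h·k = 1.000 × 1.017 = 1.017.
Ratio = 2.538/1.017 ≈ 2.50.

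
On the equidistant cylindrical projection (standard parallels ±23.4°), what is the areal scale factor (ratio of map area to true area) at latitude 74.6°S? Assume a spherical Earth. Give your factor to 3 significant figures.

In the equirectangular projection with standard parallel φ₀ = 23.4° (x = Rλ cos φ₀, y = Rφ), meridians are true-scale (h = 1) and the parallel scale is k = cos φ₀ / cos φ.
Areal scale = h·k = 1 × cos φ₀ / cos φ; at 74.6°, h = 1.000, k = 3.456, so h·k = 3.456.

3.46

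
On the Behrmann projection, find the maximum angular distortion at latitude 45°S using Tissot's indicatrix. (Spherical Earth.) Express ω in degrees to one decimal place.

23.1°

Behrmann is a cylindrical equal-area projection with standard parallels at ±30°. A cylindrical equal-area projection with standard parallel φ₀ has meridian scale h = cos φ / cos φ₀ and parallel scale k = cos φ₀ / cos φ (so areas are preserved, h·k = 1).
At 45°: h = 0.8165, k = 1.225; principal scales a = 1.225, b = 0.8165.
sin(ω/2) = (a − b)/(a + b) = 0.4082/2.041 = 0.2000, so ω = 2 arcsin(0.2000) ≈ 23.1°.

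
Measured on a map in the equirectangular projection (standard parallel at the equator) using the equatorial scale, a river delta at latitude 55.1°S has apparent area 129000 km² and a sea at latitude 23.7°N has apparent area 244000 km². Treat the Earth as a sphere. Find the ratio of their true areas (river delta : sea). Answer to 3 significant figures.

On the plate carrée, areal scale = h·k = 1 × sec φ, so true area = apparent × cos φ.
True area of river delta: 129000 × cos(55.1°) = 129000 × 0.5721 = 73810 km².
True area of sea: 244000 × cos(23.7°) = 244000 × 0.9157 = 223400 km².
Ratio = 73810 / 223400 ≈ 0.330.

0.330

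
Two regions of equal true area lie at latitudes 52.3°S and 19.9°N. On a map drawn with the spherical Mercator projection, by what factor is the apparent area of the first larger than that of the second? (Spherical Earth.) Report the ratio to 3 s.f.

Mercator is conformal with k = sec φ, so areal scale = k² = sec²φ.
At 52.3°: sec²(52.3°) = 1/0.6115² = 2.674.
At 19.9°: sec²(19.9°) = 1/0.9403² = 1.131.
Ratio = 2.674/1.131 = cos²(19.9°)/cos²(52.3°) ≈ 2.36.

2.36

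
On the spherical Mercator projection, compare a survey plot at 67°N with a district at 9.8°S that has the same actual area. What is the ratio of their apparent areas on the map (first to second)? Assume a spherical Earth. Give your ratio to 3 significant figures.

Mercator is conformal with k = sec φ, so areal scale = k² = sec²φ.
At 67°: sec²(67°) = 1/0.3907² = 6.550.
At 9.8°: sec²(9.8°) = 1/0.9854² = 1.030.
Ratio = 6.550/1.030 = cos²(9.8°)/cos²(67°) ≈ 6.36.

6.36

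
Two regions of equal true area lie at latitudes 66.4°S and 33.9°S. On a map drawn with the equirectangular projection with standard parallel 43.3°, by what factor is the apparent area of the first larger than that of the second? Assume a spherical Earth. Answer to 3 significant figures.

With standard parallel φ₀ = 43.3°, the equirectangular projection gives x = Rλ cos φ₀, y = Rφ, so h = 1 and k = cos 43.3° / cos φ.
Areal scale at 66.4°: h·k = 1.000 × 1.818 = 1.818.
Areal scale at 33.9°: h·k = 1.000 × 0.8768 = 0.8768.
Ratio = 1.818/0.8768 ≈ 2.07.

2.07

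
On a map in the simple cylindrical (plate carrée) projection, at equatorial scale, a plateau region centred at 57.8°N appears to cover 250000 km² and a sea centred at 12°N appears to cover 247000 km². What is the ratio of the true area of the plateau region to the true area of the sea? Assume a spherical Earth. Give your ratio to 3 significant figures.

0.551

On the plate carrée, areal scale = h·k = 1 × sec φ, so true area = apparent × cos φ.
True area of plateau region: 250000 × cos(57.8°) = 250000 × 0.5329 = 133200 km².
True area of sea: 247000 × cos(12°) = 247000 × 0.9781 = 241600 km².
Ratio = 133200 / 241600 ≈ 0.551.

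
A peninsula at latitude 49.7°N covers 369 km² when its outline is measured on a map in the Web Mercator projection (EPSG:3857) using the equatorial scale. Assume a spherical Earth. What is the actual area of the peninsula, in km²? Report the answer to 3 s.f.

154 km²

For Mercator, h = k = sec φ (a conformal cylindrical projection has a single point scale, 1/cos φ).
Areal scale = k² = sec²φ = 1/cos²(49.7°) = 1/0.6468² = 2.390.
True area = apparent / (areal scale) = 369 / 2.390 ≈ 154 km².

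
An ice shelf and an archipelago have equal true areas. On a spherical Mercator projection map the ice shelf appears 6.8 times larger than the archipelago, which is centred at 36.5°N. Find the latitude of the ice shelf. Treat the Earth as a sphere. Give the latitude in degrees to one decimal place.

72.0°

On Mercator, (apparent₁)/(apparent₂) = sec²φ₁ / sec²φ₂ when true areas are equal.
cos²φ₂ / cos²φ₁ = 6.8  ⇒  cos φ₁ = cos 36.5° / √6.8 = 0.8039/2.608 = 0.3083.
φ₁ = arccos(0.3083) ≈ 72.0°.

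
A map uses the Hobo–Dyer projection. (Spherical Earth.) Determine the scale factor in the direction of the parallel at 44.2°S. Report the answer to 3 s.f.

Hobo–Dyer is a cylindrical equal-area projection with standard parallels at ±37.5°. Cylindrical equal-area (φ₀ = 37.5°): h = cos φ / cos 37.5° along meridians, k = cos 37.5° / cos φ along parallels; h·k = 1.
k = cos 37.5° / cos 44.2° = 0.7934/0.7169 = 1.107.

1.11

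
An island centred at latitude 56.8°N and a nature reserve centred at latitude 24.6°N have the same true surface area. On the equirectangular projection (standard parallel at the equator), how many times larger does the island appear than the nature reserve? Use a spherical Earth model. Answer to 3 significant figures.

1.66

Plate carrée maps x = Rλ, y = Rφ. The meridian scale is h = 1 and the parallel scale is k = 1/cos φ = sec φ.
Areal scale at 56.8°: h·k = 1.000 × 1.826 = 1.826.
Areal scale at 24.6°: h·k = 1.000 × 1.100 = 1.100.
Ratio = 1.826/1.100 ≈ 1.66.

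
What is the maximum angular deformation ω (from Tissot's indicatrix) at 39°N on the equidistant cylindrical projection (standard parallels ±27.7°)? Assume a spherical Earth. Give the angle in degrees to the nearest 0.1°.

The equidistant cylindrical projection with φ₀ = 27.7° has h = 1 (meridians true) and k = cos φ₀ / cos φ along parallels.
At 39°: h = 1.000, k = 1.139; principal scales a = 1.139, b = 1.000.
sin(ω/2) = (a − b)/(a + b) = 0.1393/2.139 = 0.06511, so ω = 2 arcsin(0.06511) ≈ 7.5°.

7.5°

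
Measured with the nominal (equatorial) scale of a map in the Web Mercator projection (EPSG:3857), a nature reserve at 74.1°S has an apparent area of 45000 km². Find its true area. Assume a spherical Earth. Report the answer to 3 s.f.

3380 km²

For Mercator, h = k = sec φ (a conformal cylindrical projection has a single point scale, 1/cos φ).
Areal scale = k² = sec²φ = 1/cos²(74.1°) = 1/0.2740² = 13.32.
True area = apparent / (areal scale) = 45000 / 13.32 ≈ 3380 km².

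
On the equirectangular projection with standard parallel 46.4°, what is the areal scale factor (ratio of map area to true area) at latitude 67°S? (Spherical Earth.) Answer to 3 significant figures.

1.76

In the equirectangular projection with standard parallel φ₀ = 46.4° (x = Rλ cos φ₀, y = Rφ), meridians are true-scale (h = 1) and the parallel scale is k = cos φ₀ / cos φ.
Areal scale = h·k = 1 × cos φ₀ / cos φ; at 67°, h = 1.000, k = 1.765, so h·k = 1.765.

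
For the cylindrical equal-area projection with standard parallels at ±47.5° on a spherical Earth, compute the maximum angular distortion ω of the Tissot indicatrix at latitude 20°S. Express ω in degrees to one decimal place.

37.1°

Cylindrical equal-area (φ₀ = 47.5°): h = cos φ / cos 47.5° along meridians, k = cos 47.5° / cos φ along parallels; h·k = 1.
At 20°: h = 1.391, k = 0.7189; principal scales a = 1.391, b = 0.7189.
sin(ω/2) = (a − b)/(a + b) = 0.6720/2.110 = 0.3185, so ω = 2 arcsin(0.3185) ≈ 37.1°.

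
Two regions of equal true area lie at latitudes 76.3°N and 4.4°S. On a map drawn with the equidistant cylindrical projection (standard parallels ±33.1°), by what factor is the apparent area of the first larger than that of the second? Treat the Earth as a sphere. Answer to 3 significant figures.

With standard parallel φ₀ = 33.1°, the equirectangular projection gives x = Rλ cos φ₀, y = Rφ, so h = 1 and k = cos 33.1° / cos φ.
Areal scale at 76.3°: h·k = 1.000 × 3.537 = 3.537.
Areal scale at 4.4°: h·k = 1.000 × 0.8402 = 0.8402.
Ratio = 3.537/0.8402 ≈ 4.21.

4.21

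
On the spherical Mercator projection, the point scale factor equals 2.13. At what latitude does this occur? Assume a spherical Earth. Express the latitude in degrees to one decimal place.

Mercator scale is k = sec φ = 1/cos φ.
1/cos φ = 2.13  ⇒  cos φ = 0.4695  ⇒  φ = arccos(0.4695) ≈ 62.0°.

62.0°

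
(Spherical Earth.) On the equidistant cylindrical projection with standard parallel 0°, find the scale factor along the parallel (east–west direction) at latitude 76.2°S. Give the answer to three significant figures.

4.19

For the equirectangular projection with φ₀ = 0 (plate carrée), h = 1 along meridians and k = sec φ along parallels.
k = 1/cos 76.2° = 1/0.2385 = 4.192.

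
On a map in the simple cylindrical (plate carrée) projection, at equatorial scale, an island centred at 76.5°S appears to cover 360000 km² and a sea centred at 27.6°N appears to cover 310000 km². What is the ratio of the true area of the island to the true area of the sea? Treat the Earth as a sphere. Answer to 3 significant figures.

Plate carrée has h = 1 and k = sec φ, giving areal scale sec φ; true area = (apparent area) · cos φ.
True area of island: 360000 × cos(76.5°) = 360000 × 0.2334 = 84040 km².
True area of sea: 310000 × cos(27.6°) = 310000 × 0.8862 = 274700 km².
Ratio = 84040 / 274700 ≈ 0.306.

0.306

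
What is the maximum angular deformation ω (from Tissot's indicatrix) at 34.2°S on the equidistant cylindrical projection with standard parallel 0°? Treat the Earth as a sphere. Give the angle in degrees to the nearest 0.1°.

10.9°

For the equirectangular projection with φ₀ = 0 (plate carrée), h = 1 along meridians and k = sec φ along parallels.
At 34.2°: h = 1.000, k = 1.209; principal scales a = 1.209, b = 1.000.
sin(ω/2) = (a − b)/(a + b) = 0.2091/2.209 = 0.09464, so ω = 2 arcsin(0.09464) ≈ 10.9°.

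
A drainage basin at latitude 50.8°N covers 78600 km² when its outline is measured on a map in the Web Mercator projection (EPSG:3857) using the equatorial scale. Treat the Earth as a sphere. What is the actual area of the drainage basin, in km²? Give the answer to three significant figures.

Mercator is conformal, so the point scale is isotropic: h = k = sec φ = 1/cos φ.
Areal scale = k² = sec²φ = 1/cos²(50.8°) = 1/0.6320² = 2.503.
True area = apparent / (areal scale) = 78600 / 2.503 ≈ 31400 km².

31400 km²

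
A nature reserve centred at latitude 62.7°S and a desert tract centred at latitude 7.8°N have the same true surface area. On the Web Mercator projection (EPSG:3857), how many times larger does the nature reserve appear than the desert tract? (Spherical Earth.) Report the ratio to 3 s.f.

4.67

On Mercator, area is exaggerated by sec²φ = 1/cos²φ.
At 62.7°: sec²(62.7°) = 1/0.4586² = 4.754.
At 7.8°: sec²(7.8°) = 1/0.9907² = 1.019.
Ratio = 4.754/1.019 = cos²(7.8°)/cos²(62.7°) ≈ 4.67.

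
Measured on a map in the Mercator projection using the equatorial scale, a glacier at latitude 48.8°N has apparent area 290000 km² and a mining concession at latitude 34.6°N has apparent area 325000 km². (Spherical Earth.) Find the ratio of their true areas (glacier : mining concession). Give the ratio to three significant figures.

Since Mercator area scale is 1/cos²φ, the true area equals the apparent area multiplied by cos²φ.
True area of glacier: 290000 × cos²(48.8°) = 290000 × 0.4339 = 125800 km².
True area of mining concession: 325000 × cos²(34.6°) = 325000 × 0.6776 = 220200 km².
Ratio = 125800 / 220200 ≈ 0.571.

0.571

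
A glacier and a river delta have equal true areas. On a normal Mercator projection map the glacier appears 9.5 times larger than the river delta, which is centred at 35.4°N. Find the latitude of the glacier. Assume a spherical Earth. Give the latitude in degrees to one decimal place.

On Mercator, (apparent₁)/(apparent₂) = sec²φ₁ / sec²φ₂ when true areas are equal.
cos²φ₂ / cos²φ₁ = 9.5  ⇒  cos φ₁ = cos 35.4° / √9.5 = 0.8151/3.082 = 0.2645.
φ₁ = arccos(0.2645) ≈ 74.7°.

74.7°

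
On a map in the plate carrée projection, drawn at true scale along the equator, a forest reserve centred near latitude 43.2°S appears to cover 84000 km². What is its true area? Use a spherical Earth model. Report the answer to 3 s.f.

61200 km²

Plate carrée maps x = Rλ, y = Rφ. The meridian scale is h = 1 and the parallel scale is k = 1/cos φ = sec φ.
Areal scale = h·k = 1 × sec φ; at 43.2°, h = 1.000, k = 1.372, so h·k = 1.372.
True area = apparent / (areal scale) = 84000 / 1.372 ≈ 61200 km².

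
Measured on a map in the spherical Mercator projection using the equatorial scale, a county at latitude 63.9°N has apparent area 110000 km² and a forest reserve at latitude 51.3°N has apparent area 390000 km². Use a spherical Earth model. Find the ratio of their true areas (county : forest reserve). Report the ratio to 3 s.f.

On Mercator the areal scale is sec²φ, so true area = apparent × cos²φ.
True area of county: 110000 × cos²(63.9°) = 110000 × 0.1935 = 21290 km².
True area of forest reserve: 390000 × cos²(51.3°) = 390000 × 0.3909 = 152500 km².
Ratio = 21290 / 152500 ≈ 0.140.

0.140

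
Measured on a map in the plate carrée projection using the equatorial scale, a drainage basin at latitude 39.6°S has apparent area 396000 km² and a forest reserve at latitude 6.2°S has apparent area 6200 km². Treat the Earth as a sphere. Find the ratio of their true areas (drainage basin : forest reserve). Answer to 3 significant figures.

Plate carrée has h = 1 and k = sec φ, giving areal scale sec φ; true area = (apparent area) · cos φ.
True area of drainage basin: 396000 × cos(39.6°) = 396000 × 0.7705 = 305100 km².
True area of forest reserve: 6200 × cos(6.2°) = 6200 × 0.9942 = 6164 km².
Ratio = 305100 / 6164 ≈ 49.5.

49.5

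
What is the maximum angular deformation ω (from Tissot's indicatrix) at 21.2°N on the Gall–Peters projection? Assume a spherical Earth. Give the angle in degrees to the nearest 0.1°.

Gall–Peters is a cylindrical equal-area projection with standard parallels at ±45°. Cylindrical equal-area (φ₀ = 45°): h = cos φ / cos 45° along meridians, k = cos 45° / cos φ along parallels; h·k = 1.
At 21.2°: h = 1.319, k = 0.7584; principal scales a = 1.319, b = 0.7584.
sin(ω/2) = (a − b)/(a + b) = 0.5601/2.077 = 0.2697, so ω = 2 arcsin(0.2697) ≈ 31.3°.

31.3°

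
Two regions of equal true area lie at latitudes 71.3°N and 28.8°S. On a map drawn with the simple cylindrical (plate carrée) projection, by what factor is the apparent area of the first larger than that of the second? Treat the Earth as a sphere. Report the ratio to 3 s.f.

For the equirectangular projection with φ₀ = 0 (plate carrée), h = 1 along meridians and k = sec φ along parallels.
Areal scale at 71.3°: h·k = 1.000 × 3.119 = 3.119.
Areal scale at 28.8°: h·k = 1.000 × 1.141 = 1.141.
Ratio = 3.119/1.141 ≈ 2.73.

2.73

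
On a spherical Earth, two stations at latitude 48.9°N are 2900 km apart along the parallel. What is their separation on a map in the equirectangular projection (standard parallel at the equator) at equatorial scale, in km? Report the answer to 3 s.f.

4410 km

In the plate carrée (x = Rλ, y = Rφ), meridians are true-scale (h = 1) and parallels are stretched by k = sec φ.
Along the parallel, k = sec 48.9° = 1/0.6574 = 1.521.
Map distance = 2900 × 1.521 ≈ 4410 km.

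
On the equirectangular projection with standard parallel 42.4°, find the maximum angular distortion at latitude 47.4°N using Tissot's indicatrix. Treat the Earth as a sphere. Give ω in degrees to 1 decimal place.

5.0°

The equidistant cylindrical projection with φ₀ = 42.4° has h = 1 (meridians true) and k = cos φ₀ / cos φ along parallels.
At 47.4°: h = 1.000, k = 1.091; principal scales a = 1.091, b = 1.000.
sin(ω/2) = (a − b)/(a + b) = 0.09098/2.091 = 0.04351, so ω = 2 arcsin(0.04351) ≈ 5.0°.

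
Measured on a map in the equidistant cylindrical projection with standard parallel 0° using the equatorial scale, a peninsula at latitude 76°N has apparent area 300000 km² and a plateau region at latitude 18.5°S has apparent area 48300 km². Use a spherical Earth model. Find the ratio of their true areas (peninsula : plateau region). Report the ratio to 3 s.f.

On the plate carrée, areal scale = h·k = 1 × sec φ, so true area = apparent × cos φ.
True area of peninsula: 300000 × cos(76°) = 300000 × 0.2419 = 72580 km².
True area of plateau region: 48300 × cos(18.5°) = 48300 × 0.9483 = 45800 km².
Ratio = 72580 / 45800 ≈ 1.58.

1.58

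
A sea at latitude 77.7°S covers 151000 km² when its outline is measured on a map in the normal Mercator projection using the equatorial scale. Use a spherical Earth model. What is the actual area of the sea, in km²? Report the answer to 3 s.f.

6850 km²

The Mercator projection is conformal; its linear scale factor is the same in every direction and equals sec φ = 1/cos φ.
Areal scale = k² = sec²φ = 1/cos²(77.7°) = 1/0.2130² = 22.04.
True area = apparent / (areal scale) = 151000 / 22.04 ≈ 6850 km².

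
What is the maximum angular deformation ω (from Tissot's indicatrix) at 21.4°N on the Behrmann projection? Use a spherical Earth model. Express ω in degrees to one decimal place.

The Behrmann projection is cylindrical equal-area with φ₀ = 30°. For cylindrical equal-area with standard parallel φ₀, h = cos φ / cos φ₀ and k = cos φ₀ / cos φ, so h·k = 1.
At 21.4°: h = 1.075, k = 0.9302; principal scales a = 1.075, b = 0.9302.
sin(ω/2) = (a − b)/(a + b) = 0.1449/2.005 = 0.07228, so ω = 2 arcsin(0.07228) ≈ 8.3°.

8.3°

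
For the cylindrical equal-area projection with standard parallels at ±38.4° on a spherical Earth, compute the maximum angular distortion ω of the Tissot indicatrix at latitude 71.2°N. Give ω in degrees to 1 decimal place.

90.6°

Cylindrical equal-area (φ₀ = 38.4°): h = cos φ / cos 38.4° along meridians, k = cos 38.4° / cos φ along parallels; h·k = 1.
At 71.2°: h = 0.4112, k = 2.432; principal scales a = 2.432, b = 0.4112.
sin(ω/2) = (a − b)/(a + b) = 2.021/2.843 = 0.7107, so ω = 2 arcsin(0.7107) ≈ 90.6°.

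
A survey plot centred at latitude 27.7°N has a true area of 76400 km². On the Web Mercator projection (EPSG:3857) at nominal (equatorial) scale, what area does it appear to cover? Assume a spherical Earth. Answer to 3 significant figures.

97500 km²

The Mercator projection is conformal; its linear scale factor is the same in every direction and equals sec φ = 1/cos φ.
Areal scale = k² = sec²φ = 1/cos²(27.7°) = 1/0.8854² = 1.276.
Apparent area = 76400 × 1.276 ≈ 97500 km².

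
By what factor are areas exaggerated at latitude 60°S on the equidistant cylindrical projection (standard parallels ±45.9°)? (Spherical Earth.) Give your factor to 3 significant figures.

The equidistant cylindrical projection with φ₀ = 45.9° has h = 1 (meridians true) and k = cos φ₀ / cos φ along parallels.
Areal scale = h·k = 1 × cos φ₀ / cos φ; at 60°, h = 1.000, k = 1.392, so h·k = 1.392.

1.39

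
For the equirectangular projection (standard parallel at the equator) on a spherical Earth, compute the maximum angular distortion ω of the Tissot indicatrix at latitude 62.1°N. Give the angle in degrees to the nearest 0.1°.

In the plate carrée (x = Rλ, y = Rφ), meridians are true-scale (h = 1) and parallels are stretched by k = sec φ.
At 62.1°: h = 1.000, k = 2.137; principal scales a = 2.137, b = 1.000.
sin(ω/2) = (a − b)/(a + b) = 1.137/3.137 = 0.3625, so ω = 2 arcsin(0.3625) ≈ 42.5°.

42.5°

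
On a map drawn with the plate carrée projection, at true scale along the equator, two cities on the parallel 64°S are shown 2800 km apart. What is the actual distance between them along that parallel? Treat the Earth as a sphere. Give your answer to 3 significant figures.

1230 km

Plate carrée maps x = Rλ, y = Rφ. The meridian scale is h = 1 and the parallel scale is k = 1/cos φ = sec φ.
Along the parallel at 64°, map distances are exaggerated by k = sec 64° = 2.281.
True distance = 2800 / 2.281 = 2800 × cos 64° ≈ 1230 km.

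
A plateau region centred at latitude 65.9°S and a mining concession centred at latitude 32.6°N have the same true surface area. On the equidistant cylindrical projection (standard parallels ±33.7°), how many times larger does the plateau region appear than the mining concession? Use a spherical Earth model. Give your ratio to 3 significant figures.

2.06

With standard parallel φ₀ = 33.7°, the equirectangular projection gives x = Rλ cos φ₀, y = Rφ, so h = 1 and k = cos 33.7° / cos φ.
Areal scale at 65.9°: h·k = 1.000 × 2.037 = 2.037.
Areal scale at 32.6°: h·k = 1.000 × 0.9875 = 0.9875.
Ratio = 2.037/0.9875 ≈ 2.06.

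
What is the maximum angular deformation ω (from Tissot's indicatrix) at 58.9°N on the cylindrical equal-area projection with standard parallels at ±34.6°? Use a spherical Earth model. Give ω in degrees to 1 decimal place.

Cylindrical equal-area (φ₀ = 34.6°): h = cos φ / cos 34.6° along meridians, k = cos 34.6° / cos φ along parallels; h·k = 1.
At 58.9°: h = 0.6275, k = 1.594; principal scales a = 1.594, b = 0.6275.
sin(ω/2) = (a − b)/(a + b) = 0.9661/2.221 = 0.4349, so ω = 2 arcsin(0.4349) ≈ 51.6°.

51.6°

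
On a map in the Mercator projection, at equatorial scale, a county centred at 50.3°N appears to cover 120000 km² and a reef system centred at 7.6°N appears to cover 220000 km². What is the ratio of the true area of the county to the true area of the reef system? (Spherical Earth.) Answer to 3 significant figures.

0.227

On Mercator the areal scale is sec²φ, so true area = apparent × cos²φ.
True area of county: 120000 × cos²(50.3°) = 120000 × 0.4080 = 48960 km².
True area of reef system: 220000 × cos²(7.6°) = 220000 × 0.9825 = 216200 km².
Ratio = 48960 / 216200 ≈ 0.227.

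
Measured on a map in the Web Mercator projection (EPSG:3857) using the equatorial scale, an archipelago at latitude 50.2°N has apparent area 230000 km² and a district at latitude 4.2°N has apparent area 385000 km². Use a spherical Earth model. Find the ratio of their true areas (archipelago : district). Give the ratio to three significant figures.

0.246

Since Mercator area scale is 1/cos²φ, the true area equals the apparent area multiplied by cos²φ.
True area of archipelago: 230000 × cos²(50.2°) = 230000 × 0.4097 = 94240 km².
True area of district: 385000 × cos²(4.2°) = 385000 × 0.9946 = 382900 km².
Ratio = 94240 / 382900 ≈ 0.246.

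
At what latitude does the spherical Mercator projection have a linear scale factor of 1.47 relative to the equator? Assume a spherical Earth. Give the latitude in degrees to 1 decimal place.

Mercator scale is k = sec φ = 1/cos φ.
1/cos φ = 1.47  ⇒  cos φ = 0.6803  ⇒  φ = arccos(0.6803) ≈ 47.1°.

47.1°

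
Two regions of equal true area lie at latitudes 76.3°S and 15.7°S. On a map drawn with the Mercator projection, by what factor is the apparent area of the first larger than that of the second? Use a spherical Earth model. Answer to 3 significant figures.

16.5

On Mercator, area is exaggerated by sec²φ = 1/cos²φ.
At 76.3°: sec²(76.3°) = 1/0.2368² = 17.83.
At 15.7°: sec²(15.7°) = 1/0.9627² = 1.079.
Ratio = 17.83/1.079 = cos²(15.7°)/cos²(76.3°) ≈ 16.5.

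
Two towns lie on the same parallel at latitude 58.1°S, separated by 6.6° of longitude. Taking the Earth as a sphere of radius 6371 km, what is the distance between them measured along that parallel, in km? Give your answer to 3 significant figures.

388 km

Arc length along a parallel = R cos φ · Δλ (with Δλ in radians).
= 6371 × cos 58.1° × (6.6° × π/180) = 6371 × 0.5284 × 0.1152 ≈ 388 km.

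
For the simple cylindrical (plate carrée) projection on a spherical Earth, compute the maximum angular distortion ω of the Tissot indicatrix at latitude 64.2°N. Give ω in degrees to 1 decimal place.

46.3°

Plate carrée maps x = Rλ, y = Rφ. The meridian scale is h = 1 and the parallel scale is k = 1/cos φ = sec φ.
At 64.2°: h = 1.000, k = 2.298; principal scales a = 2.298, b = 1.000.
sin(ω/2) = (a − b)/(a + b) = 1.298/3.298 = 0.3935, so ω = 2 arcsin(0.3935) ≈ 46.3°.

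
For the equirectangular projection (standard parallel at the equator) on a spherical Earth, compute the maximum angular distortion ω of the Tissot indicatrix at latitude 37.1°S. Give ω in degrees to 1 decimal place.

12.9°

In the plate carrée (x = Rλ, y = Rφ), meridians are true-scale (h = 1) and parallels are stretched by k = sec φ.
At 37.1°: h = 1.000, k = 1.254; principal scales a = 1.254, b = 1.000.
sin(ω/2) = (a − b)/(a + b) = 0.2538/2.254 = 0.1126, so ω = 2 arcsin(0.1126) ≈ 12.9°.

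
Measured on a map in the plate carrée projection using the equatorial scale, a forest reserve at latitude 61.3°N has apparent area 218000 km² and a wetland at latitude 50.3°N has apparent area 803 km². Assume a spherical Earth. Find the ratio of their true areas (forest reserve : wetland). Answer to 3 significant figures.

Plate carrée has h = 1 and k = sec φ, giving areal scale sec φ; true area = (apparent area) · cos φ.
True area of forest reserve: 218000 × cos(61.3°) = 218000 × 0.4802 = 104700 km².
True area of wetland: 803 × cos(50.3°) = 803 × 0.6388 = 512.9 km².
Ratio = 104700 / 512.9 ≈ 204.

204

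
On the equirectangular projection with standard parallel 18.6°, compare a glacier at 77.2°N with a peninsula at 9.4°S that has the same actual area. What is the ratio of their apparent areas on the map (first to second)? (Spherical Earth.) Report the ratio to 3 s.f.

4.45

The equidistant cylindrical projection with φ₀ = 18.6° has h = 1 (meridians true) and k = cos φ₀ / cos φ along parallels.
Areal scale at 77.2°: h·k = 1.000 × 4.278 = 4.278.
Areal scale at 9.4°: h·k = 1.000 × 0.9607 = 0.9607.
Ratio = 4.278/0.9607 ≈ 4.45.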